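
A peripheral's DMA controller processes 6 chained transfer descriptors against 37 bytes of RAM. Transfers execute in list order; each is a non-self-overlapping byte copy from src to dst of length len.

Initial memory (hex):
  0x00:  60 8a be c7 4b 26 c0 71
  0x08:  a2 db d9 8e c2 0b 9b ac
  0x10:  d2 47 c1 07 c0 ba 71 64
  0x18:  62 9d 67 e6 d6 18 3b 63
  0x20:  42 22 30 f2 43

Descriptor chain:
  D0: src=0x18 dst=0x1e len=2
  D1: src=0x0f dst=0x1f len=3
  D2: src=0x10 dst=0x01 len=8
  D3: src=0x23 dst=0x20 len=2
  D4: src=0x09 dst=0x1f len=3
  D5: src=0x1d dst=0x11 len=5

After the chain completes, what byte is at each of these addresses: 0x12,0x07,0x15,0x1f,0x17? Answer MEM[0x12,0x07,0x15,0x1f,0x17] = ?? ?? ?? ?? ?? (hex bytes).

MEM[0x12,0x07,0x15,0x1f,0x17] = 62 71 8e db 64

#0 dst[0x1e+2] := {0x62,0x9d}
#1 dst[0x1f+3] := {0xac,0xd2,0x47}
#2 dst[0x01+8] := {0xd2,0x47,0xc1,0x07,0xc0,0xba,0x71,0x64}
#3 dst[0x20+2] := {0xf2,0x43}
#4 dst[0x1f+3] := {0xdb,0xd9,0x8e}
#5 dst[0x11+5] := {0x18,0x62,0xdb,0xd9,0x8e}
query mem[0x12]=0x62, mem[0x07]=0x71, mem[0x15]=0x8e, mem[0x1f]=0xdb, mem[0x17]=0x64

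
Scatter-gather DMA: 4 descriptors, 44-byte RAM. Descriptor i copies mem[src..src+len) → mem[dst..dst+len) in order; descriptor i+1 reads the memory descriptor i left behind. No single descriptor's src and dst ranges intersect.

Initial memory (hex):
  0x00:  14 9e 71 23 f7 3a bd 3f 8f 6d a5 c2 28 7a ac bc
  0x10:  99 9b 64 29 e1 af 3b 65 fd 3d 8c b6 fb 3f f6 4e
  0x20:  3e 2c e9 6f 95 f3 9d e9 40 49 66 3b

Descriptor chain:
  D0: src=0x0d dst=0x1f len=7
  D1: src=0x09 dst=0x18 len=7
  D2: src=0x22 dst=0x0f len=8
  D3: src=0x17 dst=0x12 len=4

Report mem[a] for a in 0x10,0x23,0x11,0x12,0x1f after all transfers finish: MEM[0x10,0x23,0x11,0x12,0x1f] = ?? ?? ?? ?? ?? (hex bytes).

[0] 0x0d->0x1f len=7 : 7a ac bc 99 9b 64 29
[1] 0x09->0x18 len=7 : 6d a5 c2 28 7a ac bc
[2] 0x22->0x0f len=8 : 99 9b 64 29 9d e9 40 49
[3] 0x17->0x12 len=4 : 65 6d a5 c2
query mem[0x10]=0x9b, mem[0x23]=0x9b, mem[0x11]=0x64, mem[0x12]=0x65, mem[0x1f]=0x7a

MEM[0x10,0x23,0x11,0x12,0x1f] = 9b 9b 64 65 7a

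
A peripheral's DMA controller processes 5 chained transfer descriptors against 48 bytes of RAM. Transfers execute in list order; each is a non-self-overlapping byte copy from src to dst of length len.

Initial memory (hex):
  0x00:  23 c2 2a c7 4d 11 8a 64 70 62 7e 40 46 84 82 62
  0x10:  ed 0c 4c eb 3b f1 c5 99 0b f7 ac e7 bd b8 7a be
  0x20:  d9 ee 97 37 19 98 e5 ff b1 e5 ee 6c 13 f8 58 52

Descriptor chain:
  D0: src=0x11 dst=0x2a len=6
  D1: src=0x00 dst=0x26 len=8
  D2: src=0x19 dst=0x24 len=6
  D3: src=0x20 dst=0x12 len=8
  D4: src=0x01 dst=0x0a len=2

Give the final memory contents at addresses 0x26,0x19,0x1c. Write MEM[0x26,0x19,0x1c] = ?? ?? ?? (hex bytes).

MEM[0x26,0x19,0x1c] = e7 bd bd

#0 dst[0x2a+6] := {0x0c,0x4c,0xeb,0x3b,0xf1,0xc5}
#1 dst[0x26+8] := {0x23,0xc2,0x2a,0xc7,0x4d,0x11,0x8a,0x64}
#2 dst[0x24+6] := {0xf7,0xac,0xe7,0xbd,0xb8,0x7a}
#3 dst[0x12+8] := {0xd9,0xee,0x97,0x37,0xf7,0xac,0xe7,0xbd}
#4 dst[0x0a+2] := {0xc2,0x2a}
query mem[0x26]=0xe7, mem[0x19]=0xbd, mem[0x1c]=0xbd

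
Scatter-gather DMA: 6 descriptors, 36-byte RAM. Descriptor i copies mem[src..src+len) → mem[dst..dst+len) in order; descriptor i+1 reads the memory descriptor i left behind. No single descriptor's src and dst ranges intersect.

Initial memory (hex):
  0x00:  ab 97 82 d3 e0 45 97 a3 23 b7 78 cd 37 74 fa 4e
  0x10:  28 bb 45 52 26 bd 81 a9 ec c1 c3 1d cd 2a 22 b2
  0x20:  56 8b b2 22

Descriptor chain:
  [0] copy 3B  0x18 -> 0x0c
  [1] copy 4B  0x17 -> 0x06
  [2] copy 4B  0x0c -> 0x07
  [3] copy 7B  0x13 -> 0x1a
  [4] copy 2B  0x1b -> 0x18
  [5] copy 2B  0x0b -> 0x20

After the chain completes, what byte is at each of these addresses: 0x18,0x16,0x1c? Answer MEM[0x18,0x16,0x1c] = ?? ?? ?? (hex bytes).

MEM[0x18,0x16,0x1c] = 26 81 bd

#0 dst[0x0c+3] := {0xec,0xc1,0xc3}
#1 dst[0x06+4] := {0xa9,0xec,0xc1,0xc3}
#2 dst[0x07+4] := {0xec,0xc1,0xc3,0x4e}
#3 dst[0x1a+7] := {0x52,0x26,0xbd,0x81,0xa9,0xec,0xc1}
#4 dst[0x18+2] := {0x26,0xbd}
#5 dst[0x20+2] := {0xcd,0xec}
query mem[0x18]=0x26, mem[0x16]=0x81, mem[0x1c]=0xbd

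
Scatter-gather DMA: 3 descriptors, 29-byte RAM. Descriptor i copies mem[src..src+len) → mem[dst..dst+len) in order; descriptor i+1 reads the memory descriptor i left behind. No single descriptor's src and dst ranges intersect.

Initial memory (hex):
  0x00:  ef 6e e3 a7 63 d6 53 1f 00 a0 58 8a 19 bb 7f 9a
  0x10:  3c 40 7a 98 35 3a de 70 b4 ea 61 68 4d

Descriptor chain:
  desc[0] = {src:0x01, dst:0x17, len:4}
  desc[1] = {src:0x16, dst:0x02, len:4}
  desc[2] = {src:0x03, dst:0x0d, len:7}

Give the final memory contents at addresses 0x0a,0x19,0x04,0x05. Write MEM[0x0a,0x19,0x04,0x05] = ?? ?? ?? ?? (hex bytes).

MEM[0x0a,0x19,0x04,0x05] = 58 a7 e3 a7

D0: mem[0x17..0x1a] <- [6e e3 a7 63]
D1: mem[0x02..0x05] <- [de 6e e3 a7]
D2: mem[0x0d..0x13] <- [6e e3 a7 53 1f 00 a0]
query mem[0x0a]=0x58, mem[0x19]=0xa7, mem[0x04]=0xe3, mem[0x05]=0xa7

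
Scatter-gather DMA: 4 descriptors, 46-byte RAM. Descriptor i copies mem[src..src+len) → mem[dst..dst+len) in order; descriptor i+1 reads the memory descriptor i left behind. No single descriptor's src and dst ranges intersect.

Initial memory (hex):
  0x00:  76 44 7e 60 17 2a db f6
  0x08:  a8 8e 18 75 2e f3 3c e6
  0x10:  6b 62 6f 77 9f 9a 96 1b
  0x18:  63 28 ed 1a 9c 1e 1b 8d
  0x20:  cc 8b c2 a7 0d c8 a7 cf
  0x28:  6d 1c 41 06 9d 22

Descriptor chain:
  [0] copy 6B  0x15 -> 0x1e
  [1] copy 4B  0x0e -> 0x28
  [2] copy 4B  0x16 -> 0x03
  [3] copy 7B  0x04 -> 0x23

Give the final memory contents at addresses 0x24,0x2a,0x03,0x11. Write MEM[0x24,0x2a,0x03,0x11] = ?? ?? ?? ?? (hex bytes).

  after D0: wrote 6B at 0x1e = 9a961b6328ed
  after D1: wrote 4B at 0x28 = 3ce66b62
  after D2: wrote 4B at 0x03 = 961b6328
  after D3: wrote 7B at 0x23 = 1b6328f6a88e18
query mem[0x24]=0x63, mem[0x2a]=0x6b, mem[0x03]=0x96, mem[0x11]=0x62

MEM[0x24,0x2a,0x03,0x11] = 63 6b 96 62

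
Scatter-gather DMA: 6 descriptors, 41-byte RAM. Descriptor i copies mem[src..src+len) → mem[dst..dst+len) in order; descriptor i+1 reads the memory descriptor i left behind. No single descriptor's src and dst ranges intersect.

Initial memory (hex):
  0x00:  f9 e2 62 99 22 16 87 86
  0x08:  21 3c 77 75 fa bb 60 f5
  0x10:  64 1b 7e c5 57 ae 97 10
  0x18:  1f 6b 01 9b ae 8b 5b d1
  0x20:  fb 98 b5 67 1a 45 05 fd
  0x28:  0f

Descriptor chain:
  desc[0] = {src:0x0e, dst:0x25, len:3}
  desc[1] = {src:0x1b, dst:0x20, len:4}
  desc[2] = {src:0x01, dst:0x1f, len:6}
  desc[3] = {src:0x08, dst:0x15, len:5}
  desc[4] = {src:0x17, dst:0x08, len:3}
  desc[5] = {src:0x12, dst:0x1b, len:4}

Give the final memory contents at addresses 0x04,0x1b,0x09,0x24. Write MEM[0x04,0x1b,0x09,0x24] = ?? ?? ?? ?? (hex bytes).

[0] 0x0e->0x25 len=3 : 60 f5 64
[1] 0x1b->0x20 len=4 : 9b ae 8b 5b
[2] 0x01->0x1f len=6 : e2 62 99 22 16 87
[3] 0x08->0x15 len=5 : 21 3c 77 75 fa
[4] 0x17->0x08 len=3 : 77 75 fa
[5] 0x12->0x1b len=4 : 7e c5 57 21
query mem[0x04]=0x22, mem[0x1b]=0x7e, mem[0x09]=0x75, mem[0x24]=0x87

MEM[0x04,0x1b,0x09,0x24] = 22 7e 75 87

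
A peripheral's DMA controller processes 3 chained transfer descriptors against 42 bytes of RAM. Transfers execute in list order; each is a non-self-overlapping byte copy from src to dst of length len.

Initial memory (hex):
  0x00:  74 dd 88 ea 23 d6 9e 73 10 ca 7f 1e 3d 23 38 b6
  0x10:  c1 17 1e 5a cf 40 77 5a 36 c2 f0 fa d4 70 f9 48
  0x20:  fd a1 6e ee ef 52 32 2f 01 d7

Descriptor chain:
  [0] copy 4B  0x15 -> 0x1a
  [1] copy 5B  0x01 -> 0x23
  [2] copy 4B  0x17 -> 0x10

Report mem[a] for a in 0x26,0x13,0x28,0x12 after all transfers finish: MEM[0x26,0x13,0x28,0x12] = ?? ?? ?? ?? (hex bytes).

MEM[0x26,0x13,0x28,0x12] = 23 40 01 c2

[0] 0x15->0x1a len=4 : 40 77 5a 36
[1] 0x01->0x23 len=5 : dd 88 ea 23 d6
[2] 0x17->0x10 len=4 : 5a 36 c2 40
query mem[0x26]=0x23, mem[0x13]=0x40, mem[0x28]=0x01, mem[0x12]=0xc2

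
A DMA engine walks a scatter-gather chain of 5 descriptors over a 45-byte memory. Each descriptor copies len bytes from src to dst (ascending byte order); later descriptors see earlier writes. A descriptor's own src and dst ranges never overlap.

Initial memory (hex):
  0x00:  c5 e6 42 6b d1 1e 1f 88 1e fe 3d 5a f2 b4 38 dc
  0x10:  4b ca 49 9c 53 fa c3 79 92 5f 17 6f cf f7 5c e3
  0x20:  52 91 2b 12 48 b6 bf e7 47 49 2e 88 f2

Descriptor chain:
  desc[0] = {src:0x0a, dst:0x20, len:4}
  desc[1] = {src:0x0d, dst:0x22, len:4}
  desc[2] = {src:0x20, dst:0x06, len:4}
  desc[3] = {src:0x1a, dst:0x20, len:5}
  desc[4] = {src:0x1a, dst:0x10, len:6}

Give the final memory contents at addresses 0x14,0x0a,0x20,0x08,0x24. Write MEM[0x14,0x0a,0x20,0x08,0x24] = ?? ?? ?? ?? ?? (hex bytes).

MEM[0x14,0x0a,0x20,0x08,0x24] = 5c 3d 17 b4 5c

[0] 0x0a->0x20 len=4 : 3d 5a f2 b4
[1] 0x0d->0x22 len=4 : b4 38 dc 4b
[2] 0x20->0x06 len=4 : 3d 5a b4 38
[3] 0x1a->0x20 len=5 : 17 6f cf f7 5c
[4] 0x1a->0x10 len=6 : 17 6f cf f7 5c e3
query mem[0x14]=0x5c, mem[0x0a]=0x3d, mem[0x20]=0x17, mem[0x08]=0xb4, mem[0x24]=0x5c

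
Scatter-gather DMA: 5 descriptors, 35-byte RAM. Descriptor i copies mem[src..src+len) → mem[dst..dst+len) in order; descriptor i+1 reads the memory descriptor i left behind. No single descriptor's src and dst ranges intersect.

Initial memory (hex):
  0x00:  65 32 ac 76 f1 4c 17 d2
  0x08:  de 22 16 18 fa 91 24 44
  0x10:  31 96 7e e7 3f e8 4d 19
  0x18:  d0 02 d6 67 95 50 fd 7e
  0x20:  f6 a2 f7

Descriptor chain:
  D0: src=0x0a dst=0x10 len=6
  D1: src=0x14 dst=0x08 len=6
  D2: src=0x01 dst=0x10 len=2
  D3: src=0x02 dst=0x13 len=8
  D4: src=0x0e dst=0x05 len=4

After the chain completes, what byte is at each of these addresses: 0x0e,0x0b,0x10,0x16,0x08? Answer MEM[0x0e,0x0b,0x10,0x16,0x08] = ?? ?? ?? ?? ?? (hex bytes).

[0] 0x0a->0x10 len=6 : 16 18 fa 91 24 44
[1] 0x14->0x08 len=6 : 24 44 4d 19 d0 02
[2] 0x01->0x10 len=2 : 32 ac
[3] 0x02->0x13 len=8 : ac 76 f1 4c 17 d2 24 44
[4] 0x0e->0x05 len=4 : 24 44 32 ac
query mem[0x0e]=0x24, mem[0x0b]=0x19, mem[0x10]=0x32, mem[0x16]=0x4c, mem[0x08]=0xac

MEM[0x0e,0x0b,0x10,0x16,0x08] = 24 19 32 4c ac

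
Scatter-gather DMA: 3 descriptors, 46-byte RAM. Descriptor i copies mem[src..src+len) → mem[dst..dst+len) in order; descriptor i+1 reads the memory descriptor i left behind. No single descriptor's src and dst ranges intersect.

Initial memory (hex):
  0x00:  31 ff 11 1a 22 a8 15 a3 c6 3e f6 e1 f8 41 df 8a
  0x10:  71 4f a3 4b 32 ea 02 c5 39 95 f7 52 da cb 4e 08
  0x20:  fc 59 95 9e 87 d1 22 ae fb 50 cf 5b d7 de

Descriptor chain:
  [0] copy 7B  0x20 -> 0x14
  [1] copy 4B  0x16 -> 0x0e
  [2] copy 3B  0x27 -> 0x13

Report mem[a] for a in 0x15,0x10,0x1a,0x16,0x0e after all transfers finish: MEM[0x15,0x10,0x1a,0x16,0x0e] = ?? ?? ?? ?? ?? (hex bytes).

D0: mem[0x14..0x1a] <- [fc 59 95 9e 87 d1 22]
D1: mem[0x0e..0x11] <- [95 9e 87 d1]
D2: mem[0x13..0x15] <- [ae fb 50]
query mem[0x15]=0x50, mem[0x10]=0x87, mem[0x1a]=0x22, mem[0x16]=0x95, mem[0x0e]=0x95

MEM[0x15,0x10,0x1a,0x16,0x0e] = 50 87 22 95 95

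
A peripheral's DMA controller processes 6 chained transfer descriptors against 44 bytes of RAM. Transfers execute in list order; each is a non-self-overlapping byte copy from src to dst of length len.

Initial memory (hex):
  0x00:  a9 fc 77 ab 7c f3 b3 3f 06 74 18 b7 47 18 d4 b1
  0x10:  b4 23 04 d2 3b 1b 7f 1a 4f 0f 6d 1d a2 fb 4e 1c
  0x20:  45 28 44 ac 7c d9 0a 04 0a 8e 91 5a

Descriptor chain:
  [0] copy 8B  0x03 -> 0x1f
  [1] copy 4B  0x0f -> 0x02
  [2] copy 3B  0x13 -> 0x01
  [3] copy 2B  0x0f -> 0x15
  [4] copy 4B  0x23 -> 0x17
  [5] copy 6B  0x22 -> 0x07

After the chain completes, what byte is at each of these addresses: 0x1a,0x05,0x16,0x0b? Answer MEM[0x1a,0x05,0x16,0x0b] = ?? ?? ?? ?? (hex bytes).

[0] 0x03->0x1f len=8 : ab 7c f3 b3 3f 06 74 18
[1] 0x0f->0x02 len=4 : b1 b4 23 04
[2] 0x13->0x01 len=3 : d2 3b 1b
[3] 0x0f->0x15 len=2 : b1 b4
[4] 0x23->0x17 len=4 : 3f 06 74 18
[5] 0x22->0x07 len=6 : b3 3f 06 74 18 04
query mem[0x1a]=0x18, mem[0x05]=0x04, mem[0x16]=0xb4, mem[0x0b]=0x18

MEM[0x1a,0x05,0x16,0x0b] = 18 04 b4 18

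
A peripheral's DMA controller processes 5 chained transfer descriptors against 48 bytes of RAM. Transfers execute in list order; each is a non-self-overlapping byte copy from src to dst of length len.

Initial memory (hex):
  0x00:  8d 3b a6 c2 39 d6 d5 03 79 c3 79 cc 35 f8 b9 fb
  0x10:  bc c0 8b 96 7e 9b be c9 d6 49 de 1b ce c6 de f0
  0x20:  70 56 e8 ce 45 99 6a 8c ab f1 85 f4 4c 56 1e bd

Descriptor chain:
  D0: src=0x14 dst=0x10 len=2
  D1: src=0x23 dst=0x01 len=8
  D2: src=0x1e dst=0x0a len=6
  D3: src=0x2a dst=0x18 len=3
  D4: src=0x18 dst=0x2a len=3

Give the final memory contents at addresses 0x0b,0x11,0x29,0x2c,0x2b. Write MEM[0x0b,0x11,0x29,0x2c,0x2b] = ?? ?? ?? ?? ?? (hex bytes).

#0 dst[0x10+2] := {0x7e,0x9b}
#1 dst[0x01+8] := {0xce,0x45,0x99,0x6a,0x8c,0xab,0xf1,0x85}
#2 dst[0x0a+6] := {0xde,0xf0,0x70,0x56,0xe8,0xce}
#3 dst[0x18+3] := {0x85,0xf4,0x4c}
#4 dst[0x2a+3] := {0x85,0xf4,0x4c}
query mem[0x0b]=0xf0, mem[0x11]=0x9b, mem[0x29]=0xf1, mem[0x2c]=0x4c, mem[0x2b]=0xf4

MEM[0x0b,0x11,0x29,0x2c,0x2b] = f0 9b f1 4c f4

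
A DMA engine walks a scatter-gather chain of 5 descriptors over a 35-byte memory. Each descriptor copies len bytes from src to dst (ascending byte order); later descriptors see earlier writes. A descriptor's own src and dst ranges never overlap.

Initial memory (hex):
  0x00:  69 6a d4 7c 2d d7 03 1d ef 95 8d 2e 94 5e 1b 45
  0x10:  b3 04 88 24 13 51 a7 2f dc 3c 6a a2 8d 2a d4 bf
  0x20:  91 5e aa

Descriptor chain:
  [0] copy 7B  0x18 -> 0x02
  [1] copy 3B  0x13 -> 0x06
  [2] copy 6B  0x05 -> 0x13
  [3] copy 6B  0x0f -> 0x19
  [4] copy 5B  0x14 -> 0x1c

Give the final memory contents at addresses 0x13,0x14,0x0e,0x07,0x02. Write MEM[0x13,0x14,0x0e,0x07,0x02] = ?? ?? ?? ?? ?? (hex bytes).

[0] 0x18->0x02 len=7 : dc 3c 6a a2 8d 2a d4
[1] 0x13->0x06 len=3 : 24 13 51
[2] 0x05->0x13 len=6 : a2 24 13 51 95 8d
[3] 0x0f->0x19 len=6 : 45 b3 04 88 a2 24
[4] 0x14->0x1c len=5 : 24 13 51 95 8d
query mem[0x13]=0xa2, mem[0x14]=0x24, mem[0x0e]=0x1b, mem[0x07]=0x13, mem[0x02]=0xdc

MEM[0x13,0x14,0x0e,0x07,0x02] = a2 24 1b 13 dc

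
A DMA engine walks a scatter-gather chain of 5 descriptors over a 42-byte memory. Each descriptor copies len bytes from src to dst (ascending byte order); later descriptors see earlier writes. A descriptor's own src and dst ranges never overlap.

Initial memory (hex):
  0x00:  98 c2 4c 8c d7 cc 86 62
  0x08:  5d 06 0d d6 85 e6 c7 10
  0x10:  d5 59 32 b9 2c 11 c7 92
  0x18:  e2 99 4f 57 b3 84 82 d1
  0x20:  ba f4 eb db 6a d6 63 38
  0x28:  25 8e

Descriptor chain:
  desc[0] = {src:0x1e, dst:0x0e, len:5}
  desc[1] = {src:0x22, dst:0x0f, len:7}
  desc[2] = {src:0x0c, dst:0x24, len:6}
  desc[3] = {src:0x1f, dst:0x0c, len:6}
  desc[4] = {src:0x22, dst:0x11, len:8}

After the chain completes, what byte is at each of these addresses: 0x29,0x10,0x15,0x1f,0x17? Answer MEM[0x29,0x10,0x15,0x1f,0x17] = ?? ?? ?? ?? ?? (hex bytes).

#0 dst[0x0e+5] := {0x82,0xd1,0xba,0xf4,0xeb}
#1 dst[0x0f+7] := {0xeb,0xdb,0x6a,0xd6,0x63,0x38,0x25}
#2 dst[0x24+6] := {0x85,0xe6,0x82,0xeb,0xdb,0x6a}
#3 dst[0x0c+6] := {0xd1,0xba,0xf4,0xeb,0xdb,0x85}
#4 dst[0x11+8] := {0xeb,0xdb,0x85,0xe6,0x82,0xeb,0xdb,0x6a}
query mem[0x29]=0x6a, mem[0x10]=0xdb, mem[0x15]=0x82, mem[0x1f]=0xd1, mem[0x17]=0xdb

MEM[0x29,0x10,0x15,0x1f,0x17] = 6a db 82 d1 db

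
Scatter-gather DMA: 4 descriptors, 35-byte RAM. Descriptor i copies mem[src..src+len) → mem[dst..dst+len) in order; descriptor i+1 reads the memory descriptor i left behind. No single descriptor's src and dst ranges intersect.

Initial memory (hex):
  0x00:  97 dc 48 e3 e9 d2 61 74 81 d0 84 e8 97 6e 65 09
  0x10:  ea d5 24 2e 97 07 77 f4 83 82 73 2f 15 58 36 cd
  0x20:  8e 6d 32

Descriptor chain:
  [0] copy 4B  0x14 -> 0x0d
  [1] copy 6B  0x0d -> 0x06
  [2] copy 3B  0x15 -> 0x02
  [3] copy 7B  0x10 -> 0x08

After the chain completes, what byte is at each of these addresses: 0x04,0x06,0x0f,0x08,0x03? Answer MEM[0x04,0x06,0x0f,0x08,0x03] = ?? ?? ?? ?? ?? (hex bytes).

MEM[0x04,0x06,0x0f,0x08,0x03] = f4 97 77 f4 77

#0 dst[0x0d+4] := {0x97,0x07,0x77,0xf4}
#1 dst[0x06+6] := {0x97,0x07,0x77,0xf4,0xd5,0x24}
#2 dst[0x02+3] := {0x07,0x77,0xf4}
#3 dst[0x08+7] := {0xf4,0xd5,0x24,0x2e,0x97,0x07,0x77}
query mem[0x04]=0xf4, mem[0x06]=0x97, mem[0x0f]=0x77, mem[0x08]=0xf4, mem[0x03]=0x77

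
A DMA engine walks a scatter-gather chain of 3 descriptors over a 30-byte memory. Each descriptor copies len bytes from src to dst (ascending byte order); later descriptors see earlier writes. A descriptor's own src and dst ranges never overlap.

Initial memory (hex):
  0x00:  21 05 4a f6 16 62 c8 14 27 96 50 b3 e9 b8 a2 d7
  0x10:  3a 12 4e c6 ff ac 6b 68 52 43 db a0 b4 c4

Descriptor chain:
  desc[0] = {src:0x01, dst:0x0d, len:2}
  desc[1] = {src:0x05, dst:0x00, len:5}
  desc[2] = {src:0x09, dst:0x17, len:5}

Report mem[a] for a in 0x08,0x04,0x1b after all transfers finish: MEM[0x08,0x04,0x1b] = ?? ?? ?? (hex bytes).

[0] 0x01->0x0d len=2 : 05 4a
[1] 0x05->0x00 len=5 : 62 c8 14 27 96
[2] 0x09->0x17 len=5 : 96 50 b3 e9 05
query mem[0x08]=0x27, mem[0x04]=0x96, mem[0x1b]=0x05

MEM[0x08,0x04,0x1b] = 27 96 05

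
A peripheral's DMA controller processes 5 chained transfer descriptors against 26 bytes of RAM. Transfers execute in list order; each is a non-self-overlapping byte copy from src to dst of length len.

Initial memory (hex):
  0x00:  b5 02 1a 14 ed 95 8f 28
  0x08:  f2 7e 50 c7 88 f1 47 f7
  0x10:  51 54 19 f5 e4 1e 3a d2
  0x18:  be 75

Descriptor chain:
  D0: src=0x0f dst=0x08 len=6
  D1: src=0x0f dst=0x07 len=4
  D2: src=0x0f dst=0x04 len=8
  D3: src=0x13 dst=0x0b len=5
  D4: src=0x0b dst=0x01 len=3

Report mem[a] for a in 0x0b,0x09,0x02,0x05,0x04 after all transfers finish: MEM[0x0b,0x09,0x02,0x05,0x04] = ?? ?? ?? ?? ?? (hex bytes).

[0] 0x0f->0x08 len=6 : f7 51 54 19 f5 e4
[1] 0x0f->0x07 len=4 : f7 51 54 19
[2] 0x0f->0x04 len=8 : f7 51 54 19 f5 e4 1e 3a
[3] 0x13->0x0b len=5 : f5 e4 1e 3a d2
[4] 0x0b->0x01 len=3 : f5 e4 1e
query mem[0x0b]=0xf5, mem[0x09]=0xe4, mem[0x02]=0xe4, mem[0x05]=0x51, mem[0x04]=0xf7

MEM[0x0b,0x09,0x02,0x05,0x04] = f5 e4 e4 51 f7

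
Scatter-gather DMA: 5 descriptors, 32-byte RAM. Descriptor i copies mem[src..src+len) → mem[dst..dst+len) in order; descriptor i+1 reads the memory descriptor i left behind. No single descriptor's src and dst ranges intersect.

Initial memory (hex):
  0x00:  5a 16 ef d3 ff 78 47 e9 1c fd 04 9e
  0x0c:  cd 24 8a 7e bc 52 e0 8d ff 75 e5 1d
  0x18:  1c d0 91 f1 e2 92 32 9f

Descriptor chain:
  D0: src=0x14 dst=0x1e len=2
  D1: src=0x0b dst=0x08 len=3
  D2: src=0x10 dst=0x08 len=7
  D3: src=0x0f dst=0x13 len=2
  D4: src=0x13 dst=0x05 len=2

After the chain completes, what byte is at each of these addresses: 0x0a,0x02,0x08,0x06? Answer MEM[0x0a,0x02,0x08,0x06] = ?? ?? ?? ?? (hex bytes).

MEM[0x0a,0x02,0x08,0x06] = e0 ef bc bc

#0 dst[0x1e+2] := {0xff,0x75}
#1 dst[0x08+3] := {0x9e,0xcd,0x24}
#2 dst[0x08+7] := {0xbc,0x52,0xe0,0x8d,0xff,0x75,0xe5}
#3 dst[0x13+2] := {0x7e,0xbc}
#4 dst[0x05+2] := {0x7e,0xbc}
query mem[0x0a]=0xe0, mem[0x02]=0xef, mem[0x08]=0xbc, mem[0x06]=0xbc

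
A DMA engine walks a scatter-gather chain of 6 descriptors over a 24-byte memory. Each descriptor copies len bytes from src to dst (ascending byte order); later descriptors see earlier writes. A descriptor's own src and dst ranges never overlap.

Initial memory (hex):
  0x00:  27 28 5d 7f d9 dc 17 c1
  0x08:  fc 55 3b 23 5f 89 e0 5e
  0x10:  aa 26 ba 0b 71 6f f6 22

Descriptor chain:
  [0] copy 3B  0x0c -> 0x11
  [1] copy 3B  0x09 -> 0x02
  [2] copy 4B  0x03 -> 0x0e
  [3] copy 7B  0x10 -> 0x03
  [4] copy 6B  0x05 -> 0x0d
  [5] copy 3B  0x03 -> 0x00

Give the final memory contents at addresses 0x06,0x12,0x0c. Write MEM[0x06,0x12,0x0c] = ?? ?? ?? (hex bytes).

[0] 0x0c->0x11 len=3 : 5f 89 e0
[1] 0x09->0x02 len=3 : 55 3b 23
[2] 0x03->0x0e len=4 : 3b 23 dc 17
[3] 0x10->0x03 len=7 : dc 17 89 e0 71 6f f6
[4] 0x05->0x0d len=6 : 89 e0 71 6f f6 3b
[5] 0x03->0x00 len=3 : dc 17 89
query mem[0x06]=0xe0, mem[0x12]=0x3b, mem[0x0c]=0x5f

MEM[0x06,0x12,0x0c] = e0 3b 5f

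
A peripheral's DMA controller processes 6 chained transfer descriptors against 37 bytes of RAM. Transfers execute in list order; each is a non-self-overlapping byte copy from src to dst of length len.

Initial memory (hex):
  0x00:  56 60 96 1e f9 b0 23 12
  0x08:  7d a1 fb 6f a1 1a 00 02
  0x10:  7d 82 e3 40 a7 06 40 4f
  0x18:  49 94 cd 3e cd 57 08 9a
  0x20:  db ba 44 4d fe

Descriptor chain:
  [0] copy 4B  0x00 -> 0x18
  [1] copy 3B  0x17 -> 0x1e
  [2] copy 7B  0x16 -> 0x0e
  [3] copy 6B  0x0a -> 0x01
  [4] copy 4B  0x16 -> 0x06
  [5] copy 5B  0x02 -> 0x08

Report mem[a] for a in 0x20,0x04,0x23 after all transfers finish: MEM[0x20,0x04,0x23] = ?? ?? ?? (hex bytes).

  after D0: wrote 4B at 0x18 = 5660961e
  after D1: wrote 3B at 0x1e = 4f5660
  after D2: wrote 7B at 0x0e = 404f5660961ecd
  after D3: wrote 6B at 0x01 = fb6fa11a404f
  after D4: wrote 4B at 0x06 = 404f5660
  after D5: wrote 5B at 0x08 = 6fa11a4040
query mem[0x20]=0x60, mem[0x04]=0x1a, mem[0x23]=0x4d

MEM[0x20,0x04,0x23] = 60 1a 4d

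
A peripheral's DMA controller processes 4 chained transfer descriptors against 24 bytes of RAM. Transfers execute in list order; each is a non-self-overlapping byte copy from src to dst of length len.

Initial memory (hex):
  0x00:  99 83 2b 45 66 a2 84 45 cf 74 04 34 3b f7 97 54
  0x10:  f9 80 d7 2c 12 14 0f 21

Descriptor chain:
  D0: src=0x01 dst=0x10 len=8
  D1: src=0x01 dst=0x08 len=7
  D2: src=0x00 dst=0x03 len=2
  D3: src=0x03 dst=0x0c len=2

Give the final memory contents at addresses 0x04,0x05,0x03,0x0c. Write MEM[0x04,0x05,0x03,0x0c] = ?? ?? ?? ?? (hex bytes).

  after D0: wrote 8B at 0x10 = 832b4566a28445cf
  after D1: wrote 7B at 0x08 = 832b4566a28445
  after D2: wrote 2B at 0x03 = 9983
  after D3: wrote 2B at 0x0c = 9983
query mem[0x04]=0x83, mem[0x05]=0xa2, mem[0x03]=0x99, mem[0x0c]=0x99

MEM[0x04,0x05,0x03,0x0c] = 83 a2 99 99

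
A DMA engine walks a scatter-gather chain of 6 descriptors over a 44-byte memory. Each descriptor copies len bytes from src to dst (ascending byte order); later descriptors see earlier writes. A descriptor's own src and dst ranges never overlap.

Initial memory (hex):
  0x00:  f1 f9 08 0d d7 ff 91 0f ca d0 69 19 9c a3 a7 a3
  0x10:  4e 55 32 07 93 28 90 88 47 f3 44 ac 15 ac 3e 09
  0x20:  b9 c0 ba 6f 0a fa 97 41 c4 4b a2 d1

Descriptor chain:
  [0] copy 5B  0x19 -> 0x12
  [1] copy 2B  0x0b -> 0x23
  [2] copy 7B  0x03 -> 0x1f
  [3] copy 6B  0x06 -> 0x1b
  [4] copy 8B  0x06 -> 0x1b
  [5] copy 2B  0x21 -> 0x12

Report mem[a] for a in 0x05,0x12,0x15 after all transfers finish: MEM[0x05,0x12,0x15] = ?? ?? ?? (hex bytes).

MEM[0x05,0x12,0x15] = ff 9c 15

  after D0: wrote 5B at 0x12 = f344ac15ac
  after D1: wrote 2B at 0x23 = 199c
  after D2: wrote 7B at 0x1f = 0dd7ff910fcad0
  after D3: wrote 6B at 0x1b = 910fcad06919
  after D4: wrote 8B at 0x1b = 910fcad069199ca3
  after D5: wrote 2B at 0x12 = 9ca3
query mem[0x05]=0xff, mem[0x12]=0x9c, mem[0x15]=0x15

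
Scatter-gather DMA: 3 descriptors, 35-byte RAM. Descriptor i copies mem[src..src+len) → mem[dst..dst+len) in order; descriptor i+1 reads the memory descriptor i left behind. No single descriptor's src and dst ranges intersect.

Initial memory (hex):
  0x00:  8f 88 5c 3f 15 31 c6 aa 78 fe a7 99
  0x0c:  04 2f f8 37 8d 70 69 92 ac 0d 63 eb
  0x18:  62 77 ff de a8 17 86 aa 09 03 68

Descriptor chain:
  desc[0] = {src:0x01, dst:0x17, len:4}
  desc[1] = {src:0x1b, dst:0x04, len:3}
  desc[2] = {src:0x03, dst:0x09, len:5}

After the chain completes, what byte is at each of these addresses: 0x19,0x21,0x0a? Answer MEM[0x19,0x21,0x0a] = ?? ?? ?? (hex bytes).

#0 dst[0x17+4] := {0x88,0x5c,0x3f,0x15}
#1 dst[0x04+3] := {0xde,0xa8,0x17}
#2 dst[0x09+5] := {0x3f,0xde,0xa8,0x17,0xaa}
query mem[0x19]=0x3f, mem[0x21]=0x03, mem[0x0a]=0xde

MEM[0x19,0x21,0x0a] = 3f 03 de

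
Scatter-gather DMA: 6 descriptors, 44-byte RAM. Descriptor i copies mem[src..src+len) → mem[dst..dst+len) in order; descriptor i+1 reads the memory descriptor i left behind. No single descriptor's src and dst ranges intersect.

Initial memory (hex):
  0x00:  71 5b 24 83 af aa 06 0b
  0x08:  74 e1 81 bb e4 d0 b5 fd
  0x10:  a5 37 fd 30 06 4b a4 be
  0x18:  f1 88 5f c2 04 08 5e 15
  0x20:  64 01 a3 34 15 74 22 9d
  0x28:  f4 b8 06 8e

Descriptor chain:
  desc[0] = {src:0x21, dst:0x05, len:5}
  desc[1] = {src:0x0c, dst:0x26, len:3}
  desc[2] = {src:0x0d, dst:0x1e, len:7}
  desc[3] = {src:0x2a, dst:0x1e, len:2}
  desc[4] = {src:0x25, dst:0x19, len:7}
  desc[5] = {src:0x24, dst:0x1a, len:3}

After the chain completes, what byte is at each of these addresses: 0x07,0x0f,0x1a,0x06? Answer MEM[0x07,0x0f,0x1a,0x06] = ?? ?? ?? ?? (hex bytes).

D0: mem[0x05..0x09] <- [01 a3 34 15 74]
D1: mem[0x26..0x28] <- [e4 d0 b5]
D2: mem[0x1e..0x24] <- [d0 b5 fd a5 37 fd 30]
D3: mem[0x1e..0x1f] <- [06 8e]
D4: mem[0x19..0x1f] <- [74 e4 d0 b5 b8 06 8e]
D5: mem[0x1a..0x1c] <- [30 74 e4]
query mem[0x07]=0x34, mem[0x0f]=0xfd, mem[0x1a]=0x30, mem[0x06]=0xa3

MEM[0x07,0x0f,0x1a,0x06] = 34 fd 30 a3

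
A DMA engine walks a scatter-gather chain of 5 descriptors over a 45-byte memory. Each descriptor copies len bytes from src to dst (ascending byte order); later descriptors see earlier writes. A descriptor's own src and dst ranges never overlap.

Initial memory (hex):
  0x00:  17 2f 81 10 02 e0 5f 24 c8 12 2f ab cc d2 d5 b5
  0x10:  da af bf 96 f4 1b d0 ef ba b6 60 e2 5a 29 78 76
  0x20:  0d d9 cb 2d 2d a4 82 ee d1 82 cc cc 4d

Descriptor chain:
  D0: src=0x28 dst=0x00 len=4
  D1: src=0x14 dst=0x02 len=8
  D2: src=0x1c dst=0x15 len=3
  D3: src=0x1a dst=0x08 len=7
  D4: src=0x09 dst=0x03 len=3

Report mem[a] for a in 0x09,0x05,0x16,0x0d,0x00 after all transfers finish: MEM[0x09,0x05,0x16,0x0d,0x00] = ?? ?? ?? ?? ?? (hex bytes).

MEM[0x09,0x05,0x16,0x0d,0x00] = e2 29 29 76 d1

D0: mem[0x00..0x03] <- [d1 82 cc cc]
D1: mem[0x02..0x09] <- [f4 1b d0 ef ba b6 60 e2]
D2: mem[0x15..0x17] <- [5a 29 78]
D3: mem[0x08..0x0e] <- [60 e2 5a 29 78 76 0d]
D4: mem[0x03..0x05] <- [e2 5a 29]
query mem[0x09]=0xe2, mem[0x05]=0x29, mem[0x16]=0x29, mem[0x0d]=0x76, mem[0x00]=0xd1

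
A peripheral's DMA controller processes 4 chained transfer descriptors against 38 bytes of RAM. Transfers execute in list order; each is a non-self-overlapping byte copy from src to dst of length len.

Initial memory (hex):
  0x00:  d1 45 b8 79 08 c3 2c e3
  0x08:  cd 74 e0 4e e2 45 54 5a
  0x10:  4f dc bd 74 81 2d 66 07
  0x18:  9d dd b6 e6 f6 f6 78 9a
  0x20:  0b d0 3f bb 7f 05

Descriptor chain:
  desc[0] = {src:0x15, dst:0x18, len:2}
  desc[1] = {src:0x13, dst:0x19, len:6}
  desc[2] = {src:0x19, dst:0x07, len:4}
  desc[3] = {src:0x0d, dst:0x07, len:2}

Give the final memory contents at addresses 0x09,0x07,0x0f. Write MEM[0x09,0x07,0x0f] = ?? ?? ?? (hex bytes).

#0 dst[0x18+2] := {0x2d,0x66}
#1 dst[0x19+6] := {0x74,0x81,0x2d,0x66,0x07,0x2d}
#2 dst[0x07+4] := {0x74,0x81,0x2d,0x66}
#3 dst[0x07+2] := {0x45,0x54}
query mem[0x09]=0x2d, mem[0x07]=0x45, mem[0x0f]=0x5a

MEM[0x09,0x07,0x0f] = 2d 45 5a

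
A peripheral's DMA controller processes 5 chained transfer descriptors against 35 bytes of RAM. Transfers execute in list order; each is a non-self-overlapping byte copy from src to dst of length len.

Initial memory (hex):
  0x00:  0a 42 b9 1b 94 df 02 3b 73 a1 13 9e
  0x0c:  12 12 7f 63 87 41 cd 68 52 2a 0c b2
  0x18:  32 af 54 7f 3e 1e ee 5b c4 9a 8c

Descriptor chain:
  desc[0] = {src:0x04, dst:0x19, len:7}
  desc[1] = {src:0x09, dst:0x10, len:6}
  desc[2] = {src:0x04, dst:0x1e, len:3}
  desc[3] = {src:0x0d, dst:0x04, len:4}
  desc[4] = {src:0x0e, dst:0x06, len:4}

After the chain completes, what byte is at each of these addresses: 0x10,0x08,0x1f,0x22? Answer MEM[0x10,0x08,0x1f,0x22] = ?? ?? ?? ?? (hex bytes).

MEM[0x10,0x08,0x1f,0x22] = a1 a1 df 8c

#0 dst[0x19+7] := {0x94,0xdf,0x02,0x3b,0x73,0xa1,0x13}
#1 dst[0x10+6] := {0xa1,0x13,0x9e,0x12,0x12,0x7f}
#2 dst[0x1e+3] := {0x94,0xdf,0x02}
#3 dst[0x04+4] := {0x12,0x7f,0x63,0xa1}
#4 dst[0x06+4] := {0x7f,0x63,0xa1,0x13}
query mem[0x10]=0xa1, mem[0x08]=0xa1, mem[0x1f]=0xdf, mem[0x22]=0x8c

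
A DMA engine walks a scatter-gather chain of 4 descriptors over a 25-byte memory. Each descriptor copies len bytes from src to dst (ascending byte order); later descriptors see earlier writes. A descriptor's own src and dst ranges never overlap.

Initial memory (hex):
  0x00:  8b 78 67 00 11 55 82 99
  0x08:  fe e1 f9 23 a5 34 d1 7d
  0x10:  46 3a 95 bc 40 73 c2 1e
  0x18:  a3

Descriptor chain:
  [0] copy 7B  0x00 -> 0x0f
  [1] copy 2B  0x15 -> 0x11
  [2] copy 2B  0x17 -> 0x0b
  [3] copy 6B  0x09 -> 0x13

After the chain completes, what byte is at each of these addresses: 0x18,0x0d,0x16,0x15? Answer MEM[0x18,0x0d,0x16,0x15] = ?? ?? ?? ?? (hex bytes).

D0: mem[0x0f..0x15] <- [8b 78 67 00 11 55 82]
D1: mem[0x11..0x12] <- [82 c2]
D2: mem[0x0b..0x0c] <- [1e a3]
D3: mem[0x13..0x18] <- [e1 f9 1e a3 34 d1]
query mem[0x18]=0xd1, mem[0x0d]=0x34, mem[0x16]=0xa3, mem[0x15]=0x1e

MEM[0x18,0x0d,0x16,0x15] = d1 34 a3 1e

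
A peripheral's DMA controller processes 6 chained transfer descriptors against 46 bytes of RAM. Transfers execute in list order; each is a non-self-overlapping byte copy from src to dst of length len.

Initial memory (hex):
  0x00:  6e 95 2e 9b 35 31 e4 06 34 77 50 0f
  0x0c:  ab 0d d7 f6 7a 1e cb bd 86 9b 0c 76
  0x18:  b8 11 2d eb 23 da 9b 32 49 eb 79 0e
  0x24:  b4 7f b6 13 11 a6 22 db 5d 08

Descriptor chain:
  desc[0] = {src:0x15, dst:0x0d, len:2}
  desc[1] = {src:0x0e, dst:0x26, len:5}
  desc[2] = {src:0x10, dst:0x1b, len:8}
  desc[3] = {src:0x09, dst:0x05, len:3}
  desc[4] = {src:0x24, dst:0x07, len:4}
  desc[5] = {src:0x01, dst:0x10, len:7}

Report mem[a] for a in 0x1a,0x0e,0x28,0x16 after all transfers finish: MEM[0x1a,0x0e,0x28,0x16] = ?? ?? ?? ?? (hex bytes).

#0 dst[0x0d+2] := {0x9b,0x0c}
#1 dst[0x26+5] := {0x0c,0xf6,0x7a,0x1e,0xcb}
#2 dst[0x1b+8] := {0x7a,0x1e,0xcb,0xbd,0x86,0x9b,0x0c,0x76}
#3 dst[0x05+3] := {0x77,0x50,0x0f}
#4 dst[0x07+4] := {0xb4,0x7f,0x0c,0xf6}
#5 dst[0x10+7] := {0x95,0x2e,0x9b,0x35,0x77,0x50,0xb4}
query mem[0x1a]=0x2d, mem[0x0e]=0x0c, mem[0x28]=0x7a, mem[0x16]=0xb4

MEM[0x1a,0x0e,0x28,0x16] = 2d 0c 7a b4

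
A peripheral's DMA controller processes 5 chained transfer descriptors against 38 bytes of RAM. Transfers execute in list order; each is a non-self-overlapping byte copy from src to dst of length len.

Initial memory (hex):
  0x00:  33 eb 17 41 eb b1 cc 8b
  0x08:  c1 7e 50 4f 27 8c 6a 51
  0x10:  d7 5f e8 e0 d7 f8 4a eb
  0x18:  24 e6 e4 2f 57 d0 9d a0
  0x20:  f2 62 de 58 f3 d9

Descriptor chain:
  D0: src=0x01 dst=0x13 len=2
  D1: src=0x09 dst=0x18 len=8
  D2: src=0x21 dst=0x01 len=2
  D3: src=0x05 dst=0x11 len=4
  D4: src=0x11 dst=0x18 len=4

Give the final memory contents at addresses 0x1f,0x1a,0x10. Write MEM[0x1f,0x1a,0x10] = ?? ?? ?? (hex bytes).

  after D0: wrote 2B at 0x13 = eb17
  after D1: wrote 8B at 0x18 = 7e504f278c6a51d7
  after D2: wrote 2B at 0x01 = 62de
  after D3: wrote 4B at 0x11 = b1cc8bc1
  after D4: wrote 4B at 0x18 = b1cc8bc1
query mem[0x1f]=0xd7, mem[0x1a]=0x8b, mem[0x10]=0xd7

MEM[0x1f,0x1a,0x10] = d7 8b d7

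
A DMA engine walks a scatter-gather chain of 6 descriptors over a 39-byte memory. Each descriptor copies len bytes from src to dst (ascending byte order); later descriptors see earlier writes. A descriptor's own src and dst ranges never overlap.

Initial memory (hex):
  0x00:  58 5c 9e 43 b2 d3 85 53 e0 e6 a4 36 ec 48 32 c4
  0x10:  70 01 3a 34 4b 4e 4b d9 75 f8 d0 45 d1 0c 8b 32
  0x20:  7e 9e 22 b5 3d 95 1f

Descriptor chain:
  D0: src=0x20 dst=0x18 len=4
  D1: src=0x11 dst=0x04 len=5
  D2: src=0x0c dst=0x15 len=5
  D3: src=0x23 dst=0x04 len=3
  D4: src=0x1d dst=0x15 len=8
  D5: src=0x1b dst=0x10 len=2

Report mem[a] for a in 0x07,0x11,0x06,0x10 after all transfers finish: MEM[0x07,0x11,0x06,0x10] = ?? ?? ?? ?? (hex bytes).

#0 dst[0x18+4] := {0x7e,0x9e,0x22,0xb5}
#1 dst[0x04+5] := {0x01,0x3a,0x34,0x4b,0x4e}
#2 dst[0x15+5] := {0xec,0x48,0x32,0xc4,0x70}
#3 dst[0x04+3] := {0xb5,0x3d,0x95}
#4 dst[0x15+8] := {0x0c,0x8b,0x32,0x7e,0x9e,0x22,0xb5,0x3d}
#5 dst[0x10+2] := {0xb5,0x3d}
query mem[0x07]=0x4b, mem[0x11]=0x3d, mem[0x06]=0x95, mem[0x10]=0xb5

MEM[0x07,0x11,0x06,0x10] = 4b 3d 95 b5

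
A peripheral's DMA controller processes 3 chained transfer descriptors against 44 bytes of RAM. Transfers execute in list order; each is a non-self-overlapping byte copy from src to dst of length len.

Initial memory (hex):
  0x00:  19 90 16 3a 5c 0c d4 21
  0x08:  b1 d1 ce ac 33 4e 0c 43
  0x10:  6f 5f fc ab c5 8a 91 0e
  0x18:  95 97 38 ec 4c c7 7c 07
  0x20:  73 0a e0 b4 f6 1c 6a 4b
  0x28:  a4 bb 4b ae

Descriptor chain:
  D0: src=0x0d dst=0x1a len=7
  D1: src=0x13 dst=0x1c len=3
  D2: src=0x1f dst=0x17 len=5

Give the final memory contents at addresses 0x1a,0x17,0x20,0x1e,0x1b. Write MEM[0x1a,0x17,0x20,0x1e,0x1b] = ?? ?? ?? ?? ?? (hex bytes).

[0] 0x0d->0x1a len=7 : 4e 0c 43 6f 5f fc ab
[1] 0x13->0x1c len=3 : ab c5 8a
[2] 0x1f->0x17 len=5 : fc ab 0a e0 b4
query mem[0x1a]=0xe0, mem[0x17]=0xfc, mem[0x20]=0xab, mem[0x1e]=0x8a, mem[0x1b]=0xb4

MEM[0x1a,0x17,0x20,0x1e,0x1b] = e0 fc ab 8a b4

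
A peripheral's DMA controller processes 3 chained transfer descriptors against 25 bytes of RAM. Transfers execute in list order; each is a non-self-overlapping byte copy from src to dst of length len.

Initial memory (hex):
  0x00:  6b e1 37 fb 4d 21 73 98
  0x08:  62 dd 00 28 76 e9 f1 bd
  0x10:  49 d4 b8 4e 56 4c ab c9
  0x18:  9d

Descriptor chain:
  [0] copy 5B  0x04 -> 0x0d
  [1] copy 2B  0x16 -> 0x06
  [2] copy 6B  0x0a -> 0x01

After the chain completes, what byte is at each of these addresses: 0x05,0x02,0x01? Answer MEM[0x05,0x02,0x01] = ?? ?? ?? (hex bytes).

MEM[0x05,0x02,0x01] = 21 28 00

#0 dst[0x0d+5] := {0x4d,0x21,0x73,0x98,0x62}
#1 dst[0x06+2] := {0xab,0xc9}
#2 dst[0x01+6] := {0x00,0x28,0x76,0x4d,0x21,0x73}
query mem[0x05]=0x21, mem[0x02]=0x28, mem[0x01]=0x00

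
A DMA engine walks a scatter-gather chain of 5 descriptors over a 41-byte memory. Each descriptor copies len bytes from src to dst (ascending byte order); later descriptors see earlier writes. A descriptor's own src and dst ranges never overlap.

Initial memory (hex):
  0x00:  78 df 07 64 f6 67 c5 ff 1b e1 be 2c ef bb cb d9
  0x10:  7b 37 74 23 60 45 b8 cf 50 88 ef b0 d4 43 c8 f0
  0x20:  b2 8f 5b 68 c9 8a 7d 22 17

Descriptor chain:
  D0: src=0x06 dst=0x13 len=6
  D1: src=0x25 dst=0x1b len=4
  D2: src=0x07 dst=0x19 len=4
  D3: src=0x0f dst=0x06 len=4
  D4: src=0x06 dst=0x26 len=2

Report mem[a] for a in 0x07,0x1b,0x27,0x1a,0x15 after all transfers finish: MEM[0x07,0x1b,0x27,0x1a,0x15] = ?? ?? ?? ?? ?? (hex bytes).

#0 dst[0x13+6] := {0xc5,0xff,0x1b,0xe1,0xbe,0x2c}
#1 dst[0x1b+4] := {0x8a,0x7d,0x22,0x17}
#2 dst[0x19+4] := {0xff,0x1b,0xe1,0xbe}
#3 dst[0x06+4] := {0xd9,0x7b,0x37,0x74}
#4 dst[0x26+2] := {0xd9,0x7b}
query mem[0x07]=0x7b, mem[0x1b]=0xe1, mem[0x27]=0x7b, mem[0x1a]=0x1b, mem[0x15]=0x1b

MEM[0x07,0x1b,0x27,0x1a,0x15] = 7b e1 7b 1b 1b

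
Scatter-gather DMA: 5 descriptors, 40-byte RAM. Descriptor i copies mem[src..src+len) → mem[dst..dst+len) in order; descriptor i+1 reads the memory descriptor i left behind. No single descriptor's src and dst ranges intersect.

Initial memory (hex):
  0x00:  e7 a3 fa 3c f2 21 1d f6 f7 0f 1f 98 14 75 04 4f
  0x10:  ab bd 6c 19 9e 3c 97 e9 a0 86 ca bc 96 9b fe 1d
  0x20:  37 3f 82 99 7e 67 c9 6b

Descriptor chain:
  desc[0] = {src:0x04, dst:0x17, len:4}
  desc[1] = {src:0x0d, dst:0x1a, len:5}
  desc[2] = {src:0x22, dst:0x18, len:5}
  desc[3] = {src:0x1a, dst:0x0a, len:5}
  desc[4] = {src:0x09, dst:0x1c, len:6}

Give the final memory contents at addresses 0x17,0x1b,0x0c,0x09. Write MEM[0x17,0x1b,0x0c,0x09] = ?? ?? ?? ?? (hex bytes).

[0] 0x04->0x17 len=4 : f2 21 1d f6
[1] 0x0d->0x1a len=5 : 75 04 4f ab bd
[2] 0x22->0x18 len=5 : 82 99 7e 67 c9
[3] 0x1a->0x0a len=5 : 7e 67 c9 ab bd
[4] 0x09->0x1c len=6 : 0f 7e 67 c9 ab bd
query mem[0x17]=0xf2, mem[0x1b]=0x67, mem[0x0c]=0xc9, mem[0x09]=0x0f

MEM[0x17,0x1b,0x0c,0x09] = f2 67 c9 0f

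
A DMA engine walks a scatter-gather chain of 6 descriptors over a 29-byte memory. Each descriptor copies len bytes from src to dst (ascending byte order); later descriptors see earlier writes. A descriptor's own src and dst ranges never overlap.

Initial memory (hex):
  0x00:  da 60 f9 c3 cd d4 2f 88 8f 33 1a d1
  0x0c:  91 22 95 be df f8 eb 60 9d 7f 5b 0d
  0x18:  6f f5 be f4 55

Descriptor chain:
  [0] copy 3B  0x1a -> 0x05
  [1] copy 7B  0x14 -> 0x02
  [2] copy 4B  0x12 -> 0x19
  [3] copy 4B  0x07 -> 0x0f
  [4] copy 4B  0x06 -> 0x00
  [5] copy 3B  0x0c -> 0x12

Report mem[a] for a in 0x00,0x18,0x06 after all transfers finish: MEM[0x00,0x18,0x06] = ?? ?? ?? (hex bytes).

MEM[0x00,0x18,0x06] = 6f 6f 6f

#0 dst[0x05+3] := {0xbe,0xf4,0x55}
#1 dst[0x02+7] := {0x9d,0x7f,0x5b,0x0d,0x6f,0xf5,0xbe}
#2 dst[0x19+4] := {0xeb,0x60,0x9d,0x7f}
#3 dst[0x0f+4] := {0xf5,0xbe,0x33,0x1a}
#4 dst[0x00+4] := {0x6f,0xf5,0xbe,0x33}
#5 dst[0x12+3] := {0x91,0x22,0x95}
query mem[0x00]=0x6f, mem[0x18]=0x6f, mem[0x06]=0x6f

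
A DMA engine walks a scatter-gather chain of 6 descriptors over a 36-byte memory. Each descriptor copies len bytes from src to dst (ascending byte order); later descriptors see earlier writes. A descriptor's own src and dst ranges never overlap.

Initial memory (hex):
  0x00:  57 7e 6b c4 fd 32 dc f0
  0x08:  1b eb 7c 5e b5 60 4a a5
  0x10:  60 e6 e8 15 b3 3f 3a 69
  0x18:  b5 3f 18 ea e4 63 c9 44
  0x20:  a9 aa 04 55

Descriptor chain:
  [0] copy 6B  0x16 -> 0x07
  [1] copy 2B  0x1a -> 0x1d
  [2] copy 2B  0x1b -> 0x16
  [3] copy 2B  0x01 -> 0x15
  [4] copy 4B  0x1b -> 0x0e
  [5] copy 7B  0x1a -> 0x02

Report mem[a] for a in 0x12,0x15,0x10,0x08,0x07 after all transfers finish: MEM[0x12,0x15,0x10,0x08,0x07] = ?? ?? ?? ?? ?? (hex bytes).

  after D0: wrote 6B at 0x07 = 3a69b53f18ea
  after D1: wrote 2B at 0x1d = 18ea
  after D2: wrote 2B at 0x16 = eae4
  after D3: wrote 2B at 0x15 = 7e6b
  after D4: wrote 4B at 0x0e = eae418ea
  after D5: wrote 7B at 0x02 = 18eae418ea44a9
query mem[0x12]=0xe8, mem[0x15]=0x7e, mem[0x10]=0x18, mem[0x08]=0xa9, mem[0x07]=0x44

MEM[0x12,0x15,0x10,0x08,0x07] = e8 7e 18 a9 44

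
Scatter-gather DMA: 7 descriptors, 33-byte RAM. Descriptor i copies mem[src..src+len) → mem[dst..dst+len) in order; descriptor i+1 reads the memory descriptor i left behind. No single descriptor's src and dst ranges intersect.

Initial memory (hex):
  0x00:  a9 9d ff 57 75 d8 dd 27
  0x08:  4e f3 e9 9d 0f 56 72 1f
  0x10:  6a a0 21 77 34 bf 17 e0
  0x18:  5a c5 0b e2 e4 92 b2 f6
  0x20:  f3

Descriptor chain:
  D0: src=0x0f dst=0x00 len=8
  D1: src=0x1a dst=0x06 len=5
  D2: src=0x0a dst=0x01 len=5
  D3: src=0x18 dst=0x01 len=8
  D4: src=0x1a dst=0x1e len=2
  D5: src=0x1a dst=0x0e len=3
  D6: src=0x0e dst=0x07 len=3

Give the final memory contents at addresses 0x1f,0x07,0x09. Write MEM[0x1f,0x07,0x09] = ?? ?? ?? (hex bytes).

  after D0: wrote 8B at 0x00 = 1f6aa0217734bf17
  after D1: wrote 5B at 0x06 = 0be2e492b2
  after D2: wrote 5B at 0x01 = b29d0f5672
  after D3: wrote 8B at 0x01 = 5ac50be2e492b2f6
  after D4: wrote 2B at 0x1e = 0be2
  after D5: wrote 3B at 0x0e = 0be2e4
  after D6: wrote 3B at 0x07 = 0be2e4
query mem[0x1f]=0xe2, mem[0x07]=0x0b, mem[0x09]=0xe4

MEM[0x1f,0x07,0x09] = e2 0b e4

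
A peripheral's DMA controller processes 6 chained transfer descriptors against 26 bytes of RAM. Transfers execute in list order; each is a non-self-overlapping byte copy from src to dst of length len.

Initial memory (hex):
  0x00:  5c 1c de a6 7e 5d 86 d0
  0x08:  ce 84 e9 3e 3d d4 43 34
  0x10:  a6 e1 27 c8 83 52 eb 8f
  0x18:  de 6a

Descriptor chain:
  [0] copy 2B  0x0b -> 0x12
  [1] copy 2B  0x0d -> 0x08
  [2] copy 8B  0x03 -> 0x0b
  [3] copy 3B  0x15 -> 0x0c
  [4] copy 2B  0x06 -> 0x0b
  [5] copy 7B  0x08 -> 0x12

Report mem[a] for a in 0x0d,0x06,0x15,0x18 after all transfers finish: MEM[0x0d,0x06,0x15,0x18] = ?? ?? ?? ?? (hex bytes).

[0] 0x0b->0x12 len=2 : 3e 3d
[1] 0x0d->0x08 len=2 : d4 43
[2] 0x03->0x0b len=8 : a6 7e 5d 86 d0 d4 43 e9
[3] 0x15->0x0c len=3 : 52 eb 8f
[4] 0x06->0x0b len=2 : 86 d0
[5] 0x08->0x12 len=7 : d4 43 e9 86 d0 eb 8f
query mem[0x0d]=0xeb, mem[0x06]=0x86, mem[0x15]=0x86, mem[0x18]=0x8f

MEM[0x0d,0x06,0x15,0x18] = eb 86 86 8f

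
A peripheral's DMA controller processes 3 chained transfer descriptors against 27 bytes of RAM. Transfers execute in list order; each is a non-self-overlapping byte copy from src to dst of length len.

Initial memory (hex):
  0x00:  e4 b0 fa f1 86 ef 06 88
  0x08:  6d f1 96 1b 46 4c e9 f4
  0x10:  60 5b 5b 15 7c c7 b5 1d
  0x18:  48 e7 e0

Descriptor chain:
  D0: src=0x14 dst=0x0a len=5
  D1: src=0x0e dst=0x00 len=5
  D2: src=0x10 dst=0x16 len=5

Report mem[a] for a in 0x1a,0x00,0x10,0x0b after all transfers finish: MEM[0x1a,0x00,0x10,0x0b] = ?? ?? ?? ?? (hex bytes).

MEM[0x1a,0x00,0x10,0x0b] = 7c 48 60 c7

#0 dst[0x0a+5] := {0x7c,0xc7,0xb5,0x1d,0x48}
#1 dst[0x00+5] := {0x48,0xf4,0x60,0x5b,0x5b}
#2 dst[0x16+5] := {0x60,0x5b,0x5b,0x15,0x7c}
query mem[0x1a]=0x7c, mem[0x00]=0x48, mem[0x10]=0x60, mem[0x0b]=0xc7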